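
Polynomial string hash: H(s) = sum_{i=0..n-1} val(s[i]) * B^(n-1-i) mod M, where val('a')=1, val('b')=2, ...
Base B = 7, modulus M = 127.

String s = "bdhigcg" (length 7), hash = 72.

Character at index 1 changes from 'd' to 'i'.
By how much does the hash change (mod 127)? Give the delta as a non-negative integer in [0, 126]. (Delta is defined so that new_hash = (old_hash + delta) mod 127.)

Answer: 88

Derivation:
Delta formula: (val(new) - val(old)) * B^(n-1-k) mod M
  val('i') - val('d') = 9 - 4 = 5
  B^(n-1-k) = 7^5 mod 127 = 43
  Delta = 5 * 43 mod 127 = 88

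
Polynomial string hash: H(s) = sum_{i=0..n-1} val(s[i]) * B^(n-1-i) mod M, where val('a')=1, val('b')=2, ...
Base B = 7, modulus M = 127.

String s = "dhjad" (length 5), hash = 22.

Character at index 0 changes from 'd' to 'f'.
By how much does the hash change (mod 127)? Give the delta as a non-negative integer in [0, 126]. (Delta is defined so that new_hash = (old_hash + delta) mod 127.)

Answer: 103

Derivation:
Delta formula: (val(new) - val(old)) * B^(n-1-k) mod M
  val('f') - val('d') = 6 - 4 = 2
  B^(n-1-k) = 7^4 mod 127 = 115
  Delta = 2 * 115 mod 127 = 103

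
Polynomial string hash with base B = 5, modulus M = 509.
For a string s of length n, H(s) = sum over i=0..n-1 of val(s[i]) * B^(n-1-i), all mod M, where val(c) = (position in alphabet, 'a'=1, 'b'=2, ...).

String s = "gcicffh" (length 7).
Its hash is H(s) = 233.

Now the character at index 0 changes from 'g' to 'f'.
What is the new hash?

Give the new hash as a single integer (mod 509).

Answer: 387

Derivation:
val('g') = 7, val('f') = 6
Position k = 0, exponent = n-1-k = 6
B^6 mod M = 5^6 mod 509 = 355
Delta = (6 - 7) * 355 mod 509 = 154
New hash = (233 + 154) mod 509 = 387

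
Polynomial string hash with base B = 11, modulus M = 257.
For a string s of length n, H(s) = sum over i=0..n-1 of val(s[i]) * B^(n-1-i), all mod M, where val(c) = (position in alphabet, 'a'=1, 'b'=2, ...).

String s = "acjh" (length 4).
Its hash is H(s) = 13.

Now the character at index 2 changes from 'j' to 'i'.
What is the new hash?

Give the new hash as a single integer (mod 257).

val('j') = 10, val('i') = 9
Position k = 2, exponent = n-1-k = 1
B^1 mod M = 11^1 mod 257 = 11
Delta = (9 - 10) * 11 mod 257 = 246
New hash = (13 + 246) mod 257 = 2

Answer: 2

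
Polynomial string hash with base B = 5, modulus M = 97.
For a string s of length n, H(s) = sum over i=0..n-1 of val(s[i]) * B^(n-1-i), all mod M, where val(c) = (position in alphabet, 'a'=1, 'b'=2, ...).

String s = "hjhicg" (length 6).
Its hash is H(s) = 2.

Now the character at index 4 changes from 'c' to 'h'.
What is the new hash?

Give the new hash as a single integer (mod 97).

Answer: 27

Derivation:
val('c') = 3, val('h') = 8
Position k = 4, exponent = n-1-k = 1
B^1 mod M = 5^1 mod 97 = 5
Delta = (8 - 3) * 5 mod 97 = 25
New hash = (2 + 25) mod 97 = 27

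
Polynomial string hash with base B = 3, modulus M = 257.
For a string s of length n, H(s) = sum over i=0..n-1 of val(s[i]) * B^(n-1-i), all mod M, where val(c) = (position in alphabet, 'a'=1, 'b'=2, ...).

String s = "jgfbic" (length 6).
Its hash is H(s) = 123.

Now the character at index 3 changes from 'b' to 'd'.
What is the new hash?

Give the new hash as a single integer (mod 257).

Answer: 141

Derivation:
val('b') = 2, val('d') = 4
Position k = 3, exponent = n-1-k = 2
B^2 mod M = 3^2 mod 257 = 9
Delta = (4 - 2) * 9 mod 257 = 18
New hash = (123 + 18) mod 257 = 141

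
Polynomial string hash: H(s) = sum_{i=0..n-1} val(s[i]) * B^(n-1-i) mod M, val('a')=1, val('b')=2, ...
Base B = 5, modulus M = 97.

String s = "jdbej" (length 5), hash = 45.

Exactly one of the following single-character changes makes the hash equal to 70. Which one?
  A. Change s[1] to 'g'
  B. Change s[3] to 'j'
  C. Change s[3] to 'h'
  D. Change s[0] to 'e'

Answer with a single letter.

Option A: s[1]='d'->'g', delta=(7-4)*5^3 mod 97 = 84, hash=45+84 mod 97 = 32
Option B: s[3]='e'->'j', delta=(10-5)*5^1 mod 97 = 25, hash=45+25 mod 97 = 70 <-- target
Option C: s[3]='e'->'h', delta=(8-5)*5^1 mod 97 = 15, hash=45+15 mod 97 = 60
Option D: s[0]='j'->'e', delta=(5-10)*5^4 mod 97 = 76, hash=45+76 mod 97 = 24

Answer: B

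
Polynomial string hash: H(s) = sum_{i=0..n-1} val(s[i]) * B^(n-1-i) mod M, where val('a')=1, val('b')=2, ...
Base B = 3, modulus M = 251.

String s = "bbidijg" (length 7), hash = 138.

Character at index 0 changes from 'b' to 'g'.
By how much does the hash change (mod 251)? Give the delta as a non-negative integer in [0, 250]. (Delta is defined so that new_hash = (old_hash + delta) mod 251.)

Delta formula: (val(new) - val(old)) * B^(n-1-k) mod M
  val('g') - val('b') = 7 - 2 = 5
  B^(n-1-k) = 3^6 mod 251 = 227
  Delta = 5 * 227 mod 251 = 131

Answer: 131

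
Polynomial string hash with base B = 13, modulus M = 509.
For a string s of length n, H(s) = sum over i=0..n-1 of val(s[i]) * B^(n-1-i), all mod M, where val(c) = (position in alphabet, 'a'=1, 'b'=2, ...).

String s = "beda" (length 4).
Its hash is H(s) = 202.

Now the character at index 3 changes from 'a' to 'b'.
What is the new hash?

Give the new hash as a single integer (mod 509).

val('a') = 1, val('b') = 2
Position k = 3, exponent = n-1-k = 0
B^0 mod M = 13^0 mod 509 = 1
Delta = (2 - 1) * 1 mod 509 = 1
New hash = (202 + 1) mod 509 = 203

Answer: 203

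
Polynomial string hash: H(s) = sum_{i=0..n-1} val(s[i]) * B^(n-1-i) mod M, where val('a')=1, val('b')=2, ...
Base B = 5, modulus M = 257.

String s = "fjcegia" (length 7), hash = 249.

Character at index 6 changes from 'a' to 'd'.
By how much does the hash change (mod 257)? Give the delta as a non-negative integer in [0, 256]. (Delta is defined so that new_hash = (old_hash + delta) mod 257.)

Delta formula: (val(new) - val(old)) * B^(n-1-k) mod M
  val('d') - val('a') = 4 - 1 = 3
  B^(n-1-k) = 5^0 mod 257 = 1
  Delta = 3 * 1 mod 257 = 3

Answer: 3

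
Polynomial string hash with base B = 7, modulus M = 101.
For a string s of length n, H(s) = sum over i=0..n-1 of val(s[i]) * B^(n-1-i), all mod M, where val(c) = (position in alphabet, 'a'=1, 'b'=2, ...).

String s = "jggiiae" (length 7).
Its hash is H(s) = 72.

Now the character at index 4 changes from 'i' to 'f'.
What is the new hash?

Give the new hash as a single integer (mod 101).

Answer: 26

Derivation:
val('i') = 9, val('f') = 6
Position k = 4, exponent = n-1-k = 2
B^2 mod M = 7^2 mod 101 = 49
Delta = (6 - 9) * 49 mod 101 = 55
New hash = (72 + 55) mod 101 = 26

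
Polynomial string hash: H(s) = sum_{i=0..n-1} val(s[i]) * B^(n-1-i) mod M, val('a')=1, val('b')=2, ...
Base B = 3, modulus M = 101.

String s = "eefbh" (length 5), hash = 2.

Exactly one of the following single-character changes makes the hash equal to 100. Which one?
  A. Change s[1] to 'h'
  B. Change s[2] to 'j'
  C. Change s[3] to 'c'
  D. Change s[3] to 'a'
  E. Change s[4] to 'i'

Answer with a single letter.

Option A: s[1]='e'->'h', delta=(8-5)*3^3 mod 101 = 81, hash=2+81 mod 101 = 83
Option B: s[2]='f'->'j', delta=(10-6)*3^2 mod 101 = 36, hash=2+36 mod 101 = 38
Option C: s[3]='b'->'c', delta=(3-2)*3^1 mod 101 = 3, hash=2+3 mod 101 = 5
Option D: s[3]='b'->'a', delta=(1-2)*3^1 mod 101 = 98, hash=2+98 mod 101 = 100 <-- target
Option E: s[4]='h'->'i', delta=(9-8)*3^0 mod 101 = 1, hash=2+1 mod 101 = 3

Answer: D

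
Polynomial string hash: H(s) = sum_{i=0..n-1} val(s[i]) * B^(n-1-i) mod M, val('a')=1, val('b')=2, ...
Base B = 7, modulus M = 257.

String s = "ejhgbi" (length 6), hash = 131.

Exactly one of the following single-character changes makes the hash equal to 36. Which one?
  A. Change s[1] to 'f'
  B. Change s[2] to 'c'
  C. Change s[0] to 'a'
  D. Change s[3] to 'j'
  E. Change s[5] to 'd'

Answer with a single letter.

Option A: s[1]='j'->'f', delta=(6-10)*7^4 mod 257 = 162, hash=131+162 mod 257 = 36 <-- target
Option B: s[2]='h'->'c', delta=(3-8)*7^3 mod 257 = 84, hash=131+84 mod 257 = 215
Option C: s[0]='e'->'a', delta=(1-5)*7^5 mod 257 = 106, hash=131+106 mod 257 = 237
Option D: s[3]='g'->'j', delta=(10-7)*7^2 mod 257 = 147, hash=131+147 mod 257 = 21
Option E: s[5]='i'->'d', delta=(4-9)*7^0 mod 257 = 252, hash=131+252 mod 257 = 126

Answer: A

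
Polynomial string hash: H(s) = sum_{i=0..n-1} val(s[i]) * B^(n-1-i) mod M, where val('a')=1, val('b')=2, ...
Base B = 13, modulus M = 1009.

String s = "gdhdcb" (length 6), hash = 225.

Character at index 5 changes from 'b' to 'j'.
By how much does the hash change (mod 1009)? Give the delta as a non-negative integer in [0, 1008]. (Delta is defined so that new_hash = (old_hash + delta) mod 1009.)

Answer: 8

Derivation:
Delta formula: (val(new) - val(old)) * B^(n-1-k) mod M
  val('j') - val('b') = 10 - 2 = 8
  B^(n-1-k) = 13^0 mod 1009 = 1
  Delta = 8 * 1 mod 1009 = 8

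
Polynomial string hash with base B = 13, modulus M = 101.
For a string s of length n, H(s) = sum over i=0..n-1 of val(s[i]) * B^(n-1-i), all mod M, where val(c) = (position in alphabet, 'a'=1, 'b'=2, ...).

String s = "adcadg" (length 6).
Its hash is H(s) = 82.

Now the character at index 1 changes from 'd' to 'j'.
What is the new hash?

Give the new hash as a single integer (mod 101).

val('d') = 4, val('j') = 10
Position k = 1, exponent = n-1-k = 4
B^4 mod M = 13^4 mod 101 = 79
Delta = (10 - 4) * 79 mod 101 = 70
New hash = (82 + 70) mod 101 = 51

Answer: 51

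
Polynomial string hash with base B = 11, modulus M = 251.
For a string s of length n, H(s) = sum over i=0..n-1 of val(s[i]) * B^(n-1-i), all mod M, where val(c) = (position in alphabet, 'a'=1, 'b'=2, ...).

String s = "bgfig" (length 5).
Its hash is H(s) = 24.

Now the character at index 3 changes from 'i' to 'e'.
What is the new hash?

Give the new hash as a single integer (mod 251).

Answer: 231

Derivation:
val('i') = 9, val('e') = 5
Position k = 3, exponent = n-1-k = 1
B^1 mod M = 11^1 mod 251 = 11
Delta = (5 - 9) * 11 mod 251 = 207
New hash = (24 + 207) mod 251 = 231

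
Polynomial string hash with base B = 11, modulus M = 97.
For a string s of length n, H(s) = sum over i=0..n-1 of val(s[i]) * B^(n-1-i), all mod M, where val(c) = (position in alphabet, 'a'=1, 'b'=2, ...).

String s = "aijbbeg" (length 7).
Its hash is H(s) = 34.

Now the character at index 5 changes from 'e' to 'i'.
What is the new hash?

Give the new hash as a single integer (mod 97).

Answer: 78

Derivation:
val('e') = 5, val('i') = 9
Position k = 5, exponent = n-1-k = 1
B^1 mod M = 11^1 mod 97 = 11
Delta = (9 - 5) * 11 mod 97 = 44
New hash = (34 + 44) mod 97 = 78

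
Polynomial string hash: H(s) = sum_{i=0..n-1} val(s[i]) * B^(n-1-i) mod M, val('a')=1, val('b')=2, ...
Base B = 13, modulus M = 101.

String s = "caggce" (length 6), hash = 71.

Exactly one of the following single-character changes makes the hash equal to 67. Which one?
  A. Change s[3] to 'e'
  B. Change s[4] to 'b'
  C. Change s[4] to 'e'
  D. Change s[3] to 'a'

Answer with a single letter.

Option A: s[3]='g'->'e', delta=(5-7)*13^2 mod 101 = 66, hash=71+66 mod 101 = 36
Option B: s[4]='c'->'b', delta=(2-3)*13^1 mod 101 = 88, hash=71+88 mod 101 = 58
Option C: s[4]='c'->'e', delta=(5-3)*13^1 mod 101 = 26, hash=71+26 mod 101 = 97
Option D: s[3]='g'->'a', delta=(1-7)*13^2 mod 101 = 97, hash=71+97 mod 101 = 67 <-- target

Answer: D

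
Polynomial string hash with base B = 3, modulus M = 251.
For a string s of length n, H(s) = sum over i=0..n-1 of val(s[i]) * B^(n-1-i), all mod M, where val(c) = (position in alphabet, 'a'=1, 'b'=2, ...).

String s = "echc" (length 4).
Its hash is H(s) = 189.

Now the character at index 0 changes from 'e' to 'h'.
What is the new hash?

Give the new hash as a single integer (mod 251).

val('e') = 5, val('h') = 8
Position k = 0, exponent = n-1-k = 3
B^3 mod M = 3^3 mod 251 = 27
Delta = (8 - 5) * 27 mod 251 = 81
New hash = (189 + 81) mod 251 = 19

Answer: 19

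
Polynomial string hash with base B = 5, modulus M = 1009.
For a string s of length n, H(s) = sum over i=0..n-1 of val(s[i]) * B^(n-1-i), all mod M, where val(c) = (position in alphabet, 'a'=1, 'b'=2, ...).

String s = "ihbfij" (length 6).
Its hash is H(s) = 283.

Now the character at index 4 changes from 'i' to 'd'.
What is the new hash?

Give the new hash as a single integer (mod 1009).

Answer: 258

Derivation:
val('i') = 9, val('d') = 4
Position k = 4, exponent = n-1-k = 1
B^1 mod M = 5^1 mod 1009 = 5
Delta = (4 - 9) * 5 mod 1009 = 984
New hash = (283 + 984) mod 1009 = 258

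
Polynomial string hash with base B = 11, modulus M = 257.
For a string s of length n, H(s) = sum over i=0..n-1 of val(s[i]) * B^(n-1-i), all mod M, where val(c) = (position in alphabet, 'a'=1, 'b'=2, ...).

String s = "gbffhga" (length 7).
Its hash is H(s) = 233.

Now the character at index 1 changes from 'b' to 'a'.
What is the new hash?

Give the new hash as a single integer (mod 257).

val('b') = 2, val('a') = 1
Position k = 1, exponent = n-1-k = 5
B^5 mod M = 11^5 mod 257 = 169
Delta = (1 - 2) * 169 mod 257 = 88
New hash = (233 + 88) mod 257 = 64

Answer: 64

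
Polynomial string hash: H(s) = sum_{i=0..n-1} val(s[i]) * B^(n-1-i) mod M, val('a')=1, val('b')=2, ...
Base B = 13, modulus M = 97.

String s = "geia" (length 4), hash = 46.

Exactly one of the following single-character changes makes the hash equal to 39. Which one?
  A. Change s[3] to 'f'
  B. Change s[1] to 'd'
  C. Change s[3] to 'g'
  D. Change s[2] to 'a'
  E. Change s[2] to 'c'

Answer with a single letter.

Option A: s[3]='a'->'f', delta=(6-1)*13^0 mod 97 = 5, hash=46+5 mod 97 = 51
Option B: s[1]='e'->'d', delta=(4-5)*13^2 mod 97 = 25, hash=46+25 mod 97 = 71
Option C: s[3]='a'->'g', delta=(7-1)*13^0 mod 97 = 6, hash=46+6 mod 97 = 52
Option D: s[2]='i'->'a', delta=(1-9)*13^1 mod 97 = 90, hash=46+90 mod 97 = 39 <-- target
Option E: s[2]='i'->'c', delta=(3-9)*13^1 mod 97 = 19, hash=46+19 mod 97 = 65

Answer: D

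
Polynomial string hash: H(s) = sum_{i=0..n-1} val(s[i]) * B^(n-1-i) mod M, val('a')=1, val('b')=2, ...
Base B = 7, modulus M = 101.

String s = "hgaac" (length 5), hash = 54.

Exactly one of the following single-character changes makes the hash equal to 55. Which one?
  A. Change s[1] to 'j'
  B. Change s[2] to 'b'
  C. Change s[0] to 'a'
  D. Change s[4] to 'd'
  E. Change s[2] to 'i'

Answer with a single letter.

Option A: s[1]='g'->'j', delta=(10-7)*7^3 mod 101 = 19, hash=54+19 mod 101 = 73
Option B: s[2]='a'->'b', delta=(2-1)*7^2 mod 101 = 49, hash=54+49 mod 101 = 2
Option C: s[0]='h'->'a', delta=(1-8)*7^4 mod 101 = 60, hash=54+60 mod 101 = 13
Option D: s[4]='c'->'d', delta=(4-3)*7^0 mod 101 = 1, hash=54+1 mod 101 = 55 <-- target
Option E: s[2]='a'->'i', delta=(9-1)*7^2 mod 101 = 89, hash=54+89 mod 101 = 42

Answer: D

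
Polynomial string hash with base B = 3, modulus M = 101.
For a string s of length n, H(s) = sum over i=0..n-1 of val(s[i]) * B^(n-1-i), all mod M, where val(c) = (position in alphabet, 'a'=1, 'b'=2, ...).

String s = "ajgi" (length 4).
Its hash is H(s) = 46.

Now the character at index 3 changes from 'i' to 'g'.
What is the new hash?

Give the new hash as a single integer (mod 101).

val('i') = 9, val('g') = 7
Position k = 3, exponent = n-1-k = 0
B^0 mod M = 3^0 mod 101 = 1
Delta = (7 - 9) * 1 mod 101 = 99
New hash = (46 + 99) mod 101 = 44

Answer: 44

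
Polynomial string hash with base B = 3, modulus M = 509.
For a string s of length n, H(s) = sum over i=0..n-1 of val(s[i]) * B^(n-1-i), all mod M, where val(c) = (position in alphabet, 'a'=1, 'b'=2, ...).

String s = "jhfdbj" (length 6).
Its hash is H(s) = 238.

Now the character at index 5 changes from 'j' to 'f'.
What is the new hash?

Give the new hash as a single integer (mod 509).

Answer: 234

Derivation:
val('j') = 10, val('f') = 6
Position k = 5, exponent = n-1-k = 0
B^0 mod M = 3^0 mod 509 = 1
Delta = (6 - 10) * 1 mod 509 = 505
New hash = (238 + 505) mod 509 = 234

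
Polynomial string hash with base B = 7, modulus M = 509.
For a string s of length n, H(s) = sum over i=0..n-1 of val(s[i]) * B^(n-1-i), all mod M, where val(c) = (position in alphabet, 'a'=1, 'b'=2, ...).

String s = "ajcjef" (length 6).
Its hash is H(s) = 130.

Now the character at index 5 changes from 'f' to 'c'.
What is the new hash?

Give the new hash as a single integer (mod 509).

val('f') = 6, val('c') = 3
Position k = 5, exponent = n-1-k = 0
B^0 mod M = 7^0 mod 509 = 1
Delta = (3 - 6) * 1 mod 509 = 506
New hash = (130 + 506) mod 509 = 127

Answer: 127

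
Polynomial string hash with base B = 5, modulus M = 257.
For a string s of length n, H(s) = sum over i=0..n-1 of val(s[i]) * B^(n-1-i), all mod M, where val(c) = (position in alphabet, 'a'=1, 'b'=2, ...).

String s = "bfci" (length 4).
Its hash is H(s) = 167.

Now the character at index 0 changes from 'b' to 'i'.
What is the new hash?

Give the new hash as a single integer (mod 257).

val('b') = 2, val('i') = 9
Position k = 0, exponent = n-1-k = 3
B^3 mod M = 5^3 mod 257 = 125
Delta = (9 - 2) * 125 mod 257 = 104
New hash = (167 + 104) mod 257 = 14

Answer: 14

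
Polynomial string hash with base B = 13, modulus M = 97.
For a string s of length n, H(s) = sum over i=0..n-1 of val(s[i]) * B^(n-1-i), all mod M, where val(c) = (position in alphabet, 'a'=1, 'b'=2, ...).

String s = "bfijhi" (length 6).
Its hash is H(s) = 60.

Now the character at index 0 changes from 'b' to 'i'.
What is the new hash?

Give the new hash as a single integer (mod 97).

val('b') = 2, val('i') = 9
Position k = 0, exponent = n-1-k = 5
B^5 mod M = 13^5 mod 97 = 74
Delta = (9 - 2) * 74 mod 97 = 33
New hash = (60 + 33) mod 97 = 93

Answer: 93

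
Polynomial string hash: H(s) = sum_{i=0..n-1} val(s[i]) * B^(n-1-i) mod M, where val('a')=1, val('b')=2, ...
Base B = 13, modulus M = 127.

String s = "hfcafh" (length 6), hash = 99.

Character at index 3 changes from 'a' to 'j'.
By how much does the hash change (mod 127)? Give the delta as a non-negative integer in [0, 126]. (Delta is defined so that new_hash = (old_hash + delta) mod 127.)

Delta formula: (val(new) - val(old)) * B^(n-1-k) mod M
  val('j') - val('a') = 10 - 1 = 9
  B^(n-1-k) = 13^2 mod 127 = 42
  Delta = 9 * 42 mod 127 = 124

Answer: 124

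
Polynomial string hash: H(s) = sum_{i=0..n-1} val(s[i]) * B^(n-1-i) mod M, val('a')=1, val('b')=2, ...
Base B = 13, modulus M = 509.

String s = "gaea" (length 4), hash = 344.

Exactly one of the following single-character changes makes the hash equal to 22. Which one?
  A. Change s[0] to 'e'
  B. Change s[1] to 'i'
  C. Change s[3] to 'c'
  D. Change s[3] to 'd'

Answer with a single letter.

Answer: A

Derivation:
Option A: s[0]='g'->'e', delta=(5-7)*13^3 mod 509 = 187, hash=344+187 mod 509 = 22 <-- target
Option B: s[1]='a'->'i', delta=(9-1)*13^2 mod 509 = 334, hash=344+334 mod 509 = 169
Option C: s[3]='a'->'c', delta=(3-1)*13^0 mod 509 = 2, hash=344+2 mod 509 = 346
Option D: s[3]='a'->'d', delta=(4-1)*13^0 mod 509 = 3, hash=344+3 mod 509 = 347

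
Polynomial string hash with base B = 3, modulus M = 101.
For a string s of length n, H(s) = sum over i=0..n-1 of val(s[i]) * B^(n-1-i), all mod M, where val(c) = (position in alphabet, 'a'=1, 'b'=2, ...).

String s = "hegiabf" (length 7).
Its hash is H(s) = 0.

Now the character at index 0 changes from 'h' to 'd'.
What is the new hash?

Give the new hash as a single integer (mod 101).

val('h') = 8, val('d') = 4
Position k = 0, exponent = n-1-k = 6
B^6 mod M = 3^6 mod 101 = 22
Delta = (4 - 8) * 22 mod 101 = 13
New hash = (0 + 13) mod 101 = 13

Answer: 13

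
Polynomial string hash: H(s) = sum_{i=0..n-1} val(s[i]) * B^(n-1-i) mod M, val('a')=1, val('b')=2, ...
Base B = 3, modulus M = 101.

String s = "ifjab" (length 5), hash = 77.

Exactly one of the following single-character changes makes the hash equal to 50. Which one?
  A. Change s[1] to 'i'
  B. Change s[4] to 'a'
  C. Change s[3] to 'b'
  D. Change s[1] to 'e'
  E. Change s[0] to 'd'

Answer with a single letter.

Answer: D

Derivation:
Option A: s[1]='f'->'i', delta=(9-6)*3^3 mod 101 = 81, hash=77+81 mod 101 = 57
Option B: s[4]='b'->'a', delta=(1-2)*3^0 mod 101 = 100, hash=77+100 mod 101 = 76
Option C: s[3]='a'->'b', delta=(2-1)*3^1 mod 101 = 3, hash=77+3 mod 101 = 80
Option D: s[1]='f'->'e', delta=(5-6)*3^3 mod 101 = 74, hash=77+74 mod 101 = 50 <-- target
Option E: s[0]='i'->'d', delta=(4-9)*3^4 mod 101 = 100, hash=77+100 mod 101 = 76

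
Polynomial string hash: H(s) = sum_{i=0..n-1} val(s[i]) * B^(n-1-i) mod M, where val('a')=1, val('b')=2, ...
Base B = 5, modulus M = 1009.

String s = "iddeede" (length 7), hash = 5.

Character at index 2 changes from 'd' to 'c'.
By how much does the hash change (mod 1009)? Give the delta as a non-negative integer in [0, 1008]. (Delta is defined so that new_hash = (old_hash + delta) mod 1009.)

Delta formula: (val(new) - val(old)) * B^(n-1-k) mod M
  val('c') - val('d') = 3 - 4 = -1
  B^(n-1-k) = 5^4 mod 1009 = 625
  Delta = -1 * 625 mod 1009 = 384

Answer: 384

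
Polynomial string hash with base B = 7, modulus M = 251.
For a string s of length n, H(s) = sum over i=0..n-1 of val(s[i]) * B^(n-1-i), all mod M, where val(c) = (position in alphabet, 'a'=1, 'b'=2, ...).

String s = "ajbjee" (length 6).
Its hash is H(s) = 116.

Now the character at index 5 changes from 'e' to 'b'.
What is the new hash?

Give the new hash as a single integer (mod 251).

val('e') = 5, val('b') = 2
Position k = 5, exponent = n-1-k = 0
B^0 mod M = 7^0 mod 251 = 1
Delta = (2 - 5) * 1 mod 251 = 248
New hash = (116 + 248) mod 251 = 113

Answer: 113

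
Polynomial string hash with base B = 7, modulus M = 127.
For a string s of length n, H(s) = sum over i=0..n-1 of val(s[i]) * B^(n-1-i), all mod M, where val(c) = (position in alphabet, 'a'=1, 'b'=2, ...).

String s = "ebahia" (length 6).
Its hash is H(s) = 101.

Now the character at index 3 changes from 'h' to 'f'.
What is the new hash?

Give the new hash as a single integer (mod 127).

Answer: 3

Derivation:
val('h') = 8, val('f') = 6
Position k = 3, exponent = n-1-k = 2
B^2 mod M = 7^2 mod 127 = 49
Delta = (6 - 8) * 49 mod 127 = 29
New hash = (101 + 29) mod 127 = 3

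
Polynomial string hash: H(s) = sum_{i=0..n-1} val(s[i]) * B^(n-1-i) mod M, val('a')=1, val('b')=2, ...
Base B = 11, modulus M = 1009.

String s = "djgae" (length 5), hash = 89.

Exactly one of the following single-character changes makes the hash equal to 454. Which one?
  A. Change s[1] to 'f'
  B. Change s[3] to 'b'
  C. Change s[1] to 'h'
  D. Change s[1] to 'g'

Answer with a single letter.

Answer: C

Derivation:
Option A: s[1]='j'->'f', delta=(6-10)*11^3 mod 1009 = 730, hash=89+730 mod 1009 = 819
Option B: s[3]='a'->'b', delta=(2-1)*11^1 mod 1009 = 11, hash=89+11 mod 1009 = 100
Option C: s[1]='j'->'h', delta=(8-10)*11^3 mod 1009 = 365, hash=89+365 mod 1009 = 454 <-- target
Option D: s[1]='j'->'g', delta=(7-10)*11^3 mod 1009 = 43, hash=89+43 mod 1009 = 132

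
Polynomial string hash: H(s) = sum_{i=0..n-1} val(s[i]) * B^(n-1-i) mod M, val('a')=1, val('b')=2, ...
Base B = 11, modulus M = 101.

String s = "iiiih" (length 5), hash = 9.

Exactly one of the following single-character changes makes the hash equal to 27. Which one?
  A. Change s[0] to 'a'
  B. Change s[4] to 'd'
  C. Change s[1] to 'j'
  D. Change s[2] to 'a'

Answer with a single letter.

Answer: C

Derivation:
Option A: s[0]='i'->'a', delta=(1-9)*11^4 mod 101 = 32, hash=9+32 mod 101 = 41
Option B: s[4]='h'->'d', delta=(4-8)*11^0 mod 101 = 97, hash=9+97 mod 101 = 5
Option C: s[1]='i'->'j', delta=(10-9)*11^3 mod 101 = 18, hash=9+18 mod 101 = 27 <-- target
Option D: s[2]='i'->'a', delta=(1-9)*11^2 mod 101 = 42, hash=9+42 mod 101 = 51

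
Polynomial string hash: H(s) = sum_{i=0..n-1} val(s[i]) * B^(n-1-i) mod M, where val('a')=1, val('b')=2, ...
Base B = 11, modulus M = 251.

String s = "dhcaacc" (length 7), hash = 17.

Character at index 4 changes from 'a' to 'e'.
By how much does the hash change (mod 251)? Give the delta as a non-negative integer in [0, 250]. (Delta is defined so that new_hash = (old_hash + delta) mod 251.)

Answer: 233

Derivation:
Delta formula: (val(new) - val(old)) * B^(n-1-k) mod M
  val('e') - val('a') = 5 - 1 = 4
  B^(n-1-k) = 11^2 mod 251 = 121
  Delta = 4 * 121 mod 251 = 233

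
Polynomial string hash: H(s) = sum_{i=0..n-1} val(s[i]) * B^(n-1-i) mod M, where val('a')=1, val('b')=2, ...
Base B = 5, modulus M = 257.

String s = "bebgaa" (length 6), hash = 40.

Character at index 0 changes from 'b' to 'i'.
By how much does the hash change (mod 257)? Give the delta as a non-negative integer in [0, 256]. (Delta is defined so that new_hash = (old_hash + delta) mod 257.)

Answer: 30

Derivation:
Delta formula: (val(new) - val(old)) * B^(n-1-k) mod M
  val('i') - val('b') = 9 - 2 = 7
  B^(n-1-k) = 5^5 mod 257 = 41
  Delta = 7 * 41 mod 257 = 30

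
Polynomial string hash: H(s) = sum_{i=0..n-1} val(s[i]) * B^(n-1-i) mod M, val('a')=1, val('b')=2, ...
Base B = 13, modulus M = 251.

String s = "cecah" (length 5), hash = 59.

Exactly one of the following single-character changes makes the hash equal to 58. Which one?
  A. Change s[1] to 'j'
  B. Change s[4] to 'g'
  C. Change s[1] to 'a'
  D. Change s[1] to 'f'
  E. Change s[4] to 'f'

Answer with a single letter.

Answer: B

Derivation:
Option A: s[1]='e'->'j', delta=(10-5)*13^3 mod 251 = 192, hash=59+192 mod 251 = 0
Option B: s[4]='h'->'g', delta=(7-8)*13^0 mod 251 = 250, hash=59+250 mod 251 = 58 <-- target
Option C: s[1]='e'->'a', delta=(1-5)*13^3 mod 251 = 248, hash=59+248 mod 251 = 56
Option D: s[1]='e'->'f', delta=(6-5)*13^3 mod 251 = 189, hash=59+189 mod 251 = 248
Option E: s[4]='h'->'f', delta=(6-8)*13^0 mod 251 = 249, hash=59+249 mod 251 = 57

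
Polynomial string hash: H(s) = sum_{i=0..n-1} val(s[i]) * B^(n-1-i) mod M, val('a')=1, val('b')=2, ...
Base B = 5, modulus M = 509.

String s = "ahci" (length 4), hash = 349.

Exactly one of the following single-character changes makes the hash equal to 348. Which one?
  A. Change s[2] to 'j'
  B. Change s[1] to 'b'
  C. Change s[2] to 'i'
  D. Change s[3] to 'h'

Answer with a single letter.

Answer: D

Derivation:
Option A: s[2]='c'->'j', delta=(10-3)*5^1 mod 509 = 35, hash=349+35 mod 509 = 384
Option B: s[1]='h'->'b', delta=(2-8)*5^2 mod 509 = 359, hash=349+359 mod 509 = 199
Option C: s[2]='c'->'i', delta=(9-3)*5^1 mod 509 = 30, hash=349+30 mod 509 = 379
Option D: s[3]='i'->'h', delta=(8-9)*5^0 mod 509 = 508, hash=349+508 mod 509 = 348 <-- target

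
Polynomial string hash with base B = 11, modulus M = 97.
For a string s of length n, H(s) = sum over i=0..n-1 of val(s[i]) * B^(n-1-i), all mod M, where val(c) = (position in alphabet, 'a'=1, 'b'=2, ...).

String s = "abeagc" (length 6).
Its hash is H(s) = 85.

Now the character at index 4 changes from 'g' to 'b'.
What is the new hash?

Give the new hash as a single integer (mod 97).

val('g') = 7, val('b') = 2
Position k = 4, exponent = n-1-k = 1
B^1 mod M = 11^1 mod 97 = 11
Delta = (2 - 7) * 11 mod 97 = 42
New hash = (85 + 42) mod 97 = 30

Answer: 30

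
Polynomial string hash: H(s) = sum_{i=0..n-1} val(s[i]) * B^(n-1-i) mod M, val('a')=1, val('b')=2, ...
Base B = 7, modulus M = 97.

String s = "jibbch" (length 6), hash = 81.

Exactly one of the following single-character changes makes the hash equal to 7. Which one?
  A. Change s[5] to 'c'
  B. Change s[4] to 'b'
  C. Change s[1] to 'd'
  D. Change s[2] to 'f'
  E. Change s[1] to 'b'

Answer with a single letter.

Option A: s[5]='h'->'c', delta=(3-8)*7^0 mod 97 = 92, hash=81+92 mod 97 = 76
Option B: s[4]='c'->'b', delta=(2-3)*7^1 mod 97 = 90, hash=81+90 mod 97 = 74
Option C: s[1]='i'->'d', delta=(4-9)*7^4 mod 97 = 23, hash=81+23 mod 97 = 7 <-- target
Option D: s[2]='b'->'f', delta=(6-2)*7^3 mod 97 = 14, hash=81+14 mod 97 = 95
Option E: s[1]='i'->'b', delta=(2-9)*7^4 mod 97 = 71, hash=81+71 mod 97 = 55

Answer: C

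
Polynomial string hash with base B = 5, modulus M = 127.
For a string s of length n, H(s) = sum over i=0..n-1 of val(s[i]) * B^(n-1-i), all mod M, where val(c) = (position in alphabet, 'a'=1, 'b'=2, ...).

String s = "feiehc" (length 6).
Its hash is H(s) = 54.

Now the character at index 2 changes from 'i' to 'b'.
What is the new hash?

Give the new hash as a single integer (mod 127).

Answer: 68

Derivation:
val('i') = 9, val('b') = 2
Position k = 2, exponent = n-1-k = 3
B^3 mod M = 5^3 mod 127 = 125
Delta = (2 - 9) * 125 mod 127 = 14
New hash = (54 + 14) mod 127 = 68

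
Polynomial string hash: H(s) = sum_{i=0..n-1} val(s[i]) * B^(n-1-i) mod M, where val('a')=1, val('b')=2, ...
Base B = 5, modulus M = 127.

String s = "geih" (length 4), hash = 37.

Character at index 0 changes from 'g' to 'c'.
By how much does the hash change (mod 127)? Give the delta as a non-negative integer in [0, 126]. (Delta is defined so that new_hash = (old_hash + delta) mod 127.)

Answer: 8

Derivation:
Delta formula: (val(new) - val(old)) * B^(n-1-k) mod M
  val('c') - val('g') = 3 - 7 = -4
  B^(n-1-k) = 5^3 mod 127 = 125
  Delta = -4 * 125 mod 127 = 8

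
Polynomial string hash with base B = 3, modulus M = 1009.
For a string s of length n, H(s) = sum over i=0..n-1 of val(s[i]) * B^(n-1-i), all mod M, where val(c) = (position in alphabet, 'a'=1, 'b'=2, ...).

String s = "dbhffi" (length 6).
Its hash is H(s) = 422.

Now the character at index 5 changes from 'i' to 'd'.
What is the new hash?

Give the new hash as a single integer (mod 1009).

Answer: 417

Derivation:
val('i') = 9, val('d') = 4
Position k = 5, exponent = n-1-k = 0
B^0 mod M = 3^0 mod 1009 = 1
Delta = (4 - 9) * 1 mod 1009 = 1004
New hash = (422 + 1004) mod 1009 = 417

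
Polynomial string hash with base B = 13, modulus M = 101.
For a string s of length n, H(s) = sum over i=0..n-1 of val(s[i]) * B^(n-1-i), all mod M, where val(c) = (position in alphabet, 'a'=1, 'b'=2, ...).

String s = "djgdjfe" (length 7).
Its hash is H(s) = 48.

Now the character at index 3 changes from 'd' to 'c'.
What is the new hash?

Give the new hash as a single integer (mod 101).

Answer: 73

Derivation:
val('d') = 4, val('c') = 3
Position k = 3, exponent = n-1-k = 3
B^3 mod M = 13^3 mod 101 = 76
Delta = (3 - 4) * 76 mod 101 = 25
New hash = (48 + 25) mod 101 = 73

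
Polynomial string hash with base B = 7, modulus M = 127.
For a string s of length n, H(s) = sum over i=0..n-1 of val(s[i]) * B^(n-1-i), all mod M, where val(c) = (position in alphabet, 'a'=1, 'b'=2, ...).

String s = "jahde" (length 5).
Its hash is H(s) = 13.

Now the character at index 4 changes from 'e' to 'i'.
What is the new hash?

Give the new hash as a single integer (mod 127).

Answer: 17

Derivation:
val('e') = 5, val('i') = 9
Position k = 4, exponent = n-1-k = 0
B^0 mod M = 7^0 mod 127 = 1
Delta = (9 - 5) * 1 mod 127 = 4
New hash = (13 + 4) mod 127 = 17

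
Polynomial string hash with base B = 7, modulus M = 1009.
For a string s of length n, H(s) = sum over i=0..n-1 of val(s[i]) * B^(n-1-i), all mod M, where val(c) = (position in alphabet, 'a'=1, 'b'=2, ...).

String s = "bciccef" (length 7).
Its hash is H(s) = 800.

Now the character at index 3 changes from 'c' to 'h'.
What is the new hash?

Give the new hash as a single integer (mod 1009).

Answer: 497

Derivation:
val('c') = 3, val('h') = 8
Position k = 3, exponent = n-1-k = 3
B^3 mod M = 7^3 mod 1009 = 343
Delta = (8 - 3) * 343 mod 1009 = 706
New hash = (800 + 706) mod 1009 = 497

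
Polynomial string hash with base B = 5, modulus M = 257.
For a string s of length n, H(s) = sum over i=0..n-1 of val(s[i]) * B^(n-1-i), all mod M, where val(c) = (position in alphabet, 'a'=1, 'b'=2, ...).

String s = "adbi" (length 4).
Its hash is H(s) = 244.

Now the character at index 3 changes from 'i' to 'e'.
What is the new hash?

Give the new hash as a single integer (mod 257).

Answer: 240

Derivation:
val('i') = 9, val('e') = 5
Position k = 3, exponent = n-1-k = 0
B^0 mod M = 5^0 mod 257 = 1
Delta = (5 - 9) * 1 mod 257 = 253
New hash = (244 + 253) mod 257 = 240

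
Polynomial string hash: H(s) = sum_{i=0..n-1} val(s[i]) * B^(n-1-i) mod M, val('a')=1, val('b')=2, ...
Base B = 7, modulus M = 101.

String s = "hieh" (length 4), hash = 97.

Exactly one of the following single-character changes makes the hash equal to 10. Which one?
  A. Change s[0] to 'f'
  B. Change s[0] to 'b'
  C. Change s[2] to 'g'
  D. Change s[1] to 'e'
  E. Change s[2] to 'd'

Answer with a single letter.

Option A: s[0]='h'->'f', delta=(6-8)*7^3 mod 101 = 21, hash=97+21 mod 101 = 17
Option B: s[0]='h'->'b', delta=(2-8)*7^3 mod 101 = 63, hash=97+63 mod 101 = 59
Option C: s[2]='e'->'g', delta=(7-5)*7^1 mod 101 = 14, hash=97+14 mod 101 = 10 <-- target
Option D: s[1]='i'->'e', delta=(5-9)*7^2 mod 101 = 6, hash=97+6 mod 101 = 2
Option E: s[2]='e'->'d', delta=(4-5)*7^1 mod 101 = 94, hash=97+94 mod 101 = 90

Answer: C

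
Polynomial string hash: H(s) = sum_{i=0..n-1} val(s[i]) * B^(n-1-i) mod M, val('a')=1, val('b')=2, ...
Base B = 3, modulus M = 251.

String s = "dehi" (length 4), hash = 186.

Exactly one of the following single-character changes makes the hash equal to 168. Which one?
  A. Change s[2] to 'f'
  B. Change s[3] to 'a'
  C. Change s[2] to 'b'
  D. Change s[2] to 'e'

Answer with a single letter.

Option A: s[2]='h'->'f', delta=(6-8)*3^1 mod 251 = 245, hash=186+245 mod 251 = 180
Option B: s[3]='i'->'a', delta=(1-9)*3^0 mod 251 = 243, hash=186+243 mod 251 = 178
Option C: s[2]='h'->'b', delta=(2-8)*3^1 mod 251 = 233, hash=186+233 mod 251 = 168 <-- target
Option D: s[2]='h'->'e', delta=(5-8)*3^1 mod 251 = 242, hash=186+242 mod 251 = 177

Answer: C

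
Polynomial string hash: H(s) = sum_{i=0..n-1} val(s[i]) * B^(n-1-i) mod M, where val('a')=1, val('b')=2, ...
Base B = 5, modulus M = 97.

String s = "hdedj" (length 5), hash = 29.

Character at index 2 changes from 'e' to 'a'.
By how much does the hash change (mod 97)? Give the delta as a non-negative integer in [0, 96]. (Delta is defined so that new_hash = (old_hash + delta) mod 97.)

Delta formula: (val(new) - val(old)) * B^(n-1-k) mod M
  val('a') - val('e') = 1 - 5 = -4
  B^(n-1-k) = 5^2 mod 97 = 25
  Delta = -4 * 25 mod 97 = 94

Answer: 94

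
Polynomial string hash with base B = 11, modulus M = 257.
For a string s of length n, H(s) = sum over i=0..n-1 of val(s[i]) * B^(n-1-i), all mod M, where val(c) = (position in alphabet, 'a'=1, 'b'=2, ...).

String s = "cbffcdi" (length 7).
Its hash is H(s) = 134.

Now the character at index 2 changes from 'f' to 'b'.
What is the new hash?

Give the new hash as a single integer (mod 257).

val('f') = 6, val('b') = 2
Position k = 2, exponent = n-1-k = 4
B^4 mod M = 11^4 mod 257 = 249
Delta = (2 - 6) * 249 mod 257 = 32
New hash = (134 + 32) mod 257 = 166

Answer: 166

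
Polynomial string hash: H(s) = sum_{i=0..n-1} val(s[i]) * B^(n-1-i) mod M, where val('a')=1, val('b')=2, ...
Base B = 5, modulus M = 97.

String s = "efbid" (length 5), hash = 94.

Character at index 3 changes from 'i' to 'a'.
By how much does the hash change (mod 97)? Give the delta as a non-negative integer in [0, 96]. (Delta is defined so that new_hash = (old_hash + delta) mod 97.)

Delta formula: (val(new) - val(old)) * B^(n-1-k) mod M
  val('a') - val('i') = 1 - 9 = -8
  B^(n-1-k) = 5^1 mod 97 = 5
  Delta = -8 * 5 mod 97 = 57

Answer: 57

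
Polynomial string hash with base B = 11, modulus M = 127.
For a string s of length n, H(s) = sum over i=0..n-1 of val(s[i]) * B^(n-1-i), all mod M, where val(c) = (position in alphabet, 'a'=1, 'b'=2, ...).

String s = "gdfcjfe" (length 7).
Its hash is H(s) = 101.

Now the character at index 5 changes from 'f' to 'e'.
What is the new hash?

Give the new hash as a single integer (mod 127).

val('f') = 6, val('e') = 5
Position k = 5, exponent = n-1-k = 1
B^1 mod M = 11^1 mod 127 = 11
Delta = (5 - 6) * 11 mod 127 = 116
New hash = (101 + 116) mod 127 = 90

Answer: 90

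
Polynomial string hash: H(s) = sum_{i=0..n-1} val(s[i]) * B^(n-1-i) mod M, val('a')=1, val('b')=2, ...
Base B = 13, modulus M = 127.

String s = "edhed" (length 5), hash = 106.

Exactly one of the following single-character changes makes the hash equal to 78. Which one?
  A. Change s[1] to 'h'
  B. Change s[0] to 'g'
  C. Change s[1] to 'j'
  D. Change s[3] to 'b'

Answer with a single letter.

Option A: s[1]='d'->'h', delta=(8-4)*13^3 mod 127 = 25, hash=106+25 mod 127 = 4
Option B: s[0]='e'->'g', delta=(7-5)*13^4 mod 127 = 99, hash=106+99 mod 127 = 78 <-- target
Option C: s[1]='d'->'j', delta=(10-4)*13^3 mod 127 = 101, hash=106+101 mod 127 = 80
Option D: s[3]='e'->'b', delta=(2-5)*13^1 mod 127 = 88, hash=106+88 mod 127 = 67

Answer: B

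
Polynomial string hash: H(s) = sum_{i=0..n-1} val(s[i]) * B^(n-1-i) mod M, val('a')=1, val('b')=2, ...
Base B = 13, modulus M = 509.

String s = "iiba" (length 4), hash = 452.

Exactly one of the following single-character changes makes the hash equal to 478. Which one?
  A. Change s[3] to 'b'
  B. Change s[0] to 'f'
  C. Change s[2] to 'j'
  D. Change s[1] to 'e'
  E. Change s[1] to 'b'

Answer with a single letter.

Option A: s[3]='a'->'b', delta=(2-1)*13^0 mod 509 = 1, hash=452+1 mod 509 = 453
Option B: s[0]='i'->'f', delta=(6-9)*13^3 mod 509 = 26, hash=452+26 mod 509 = 478 <-- target
Option C: s[2]='b'->'j', delta=(10-2)*13^1 mod 509 = 104, hash=452+104 mod 509 = 47
Option D: s[1]='i'->'e', delta=(5-9)*13^2 mod 509 = 342, hash=452+342 mod 509 = 285
Option E: s[1]='i'->'b', delta=(2-9)*13^2 mod 509 = 344, hash=452+344 mod 509 = 287

Answer: B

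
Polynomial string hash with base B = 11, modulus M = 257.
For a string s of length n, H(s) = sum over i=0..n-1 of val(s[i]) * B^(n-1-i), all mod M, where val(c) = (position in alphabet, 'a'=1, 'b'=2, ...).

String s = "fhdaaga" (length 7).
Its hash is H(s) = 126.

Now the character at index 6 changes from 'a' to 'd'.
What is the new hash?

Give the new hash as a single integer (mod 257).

val('a') = 1, val('d') = 4
Position k = 6, exponent = n-1-k = 0
B^0 mod M = 11^0 mod 257 = 1
Delta = (4 - 1) * 1 mod 257 = 3
New hash = (126 + 3) mod 257 = 129

Answer: 129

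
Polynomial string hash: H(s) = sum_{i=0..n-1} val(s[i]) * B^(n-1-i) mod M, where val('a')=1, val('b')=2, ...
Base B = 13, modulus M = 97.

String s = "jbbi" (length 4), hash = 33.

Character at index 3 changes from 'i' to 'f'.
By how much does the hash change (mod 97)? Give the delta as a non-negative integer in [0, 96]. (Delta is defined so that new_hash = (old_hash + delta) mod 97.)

Delta formula: (val(new) - val(old)) * B^(n-1-k) mod M
  val('f') - val('i') = 6 - 9 = -3
  B^(n-1-k) = 13^0 mod 97 = 1
  Delta = -3 * 1 mod 97 = 94

Answer: 94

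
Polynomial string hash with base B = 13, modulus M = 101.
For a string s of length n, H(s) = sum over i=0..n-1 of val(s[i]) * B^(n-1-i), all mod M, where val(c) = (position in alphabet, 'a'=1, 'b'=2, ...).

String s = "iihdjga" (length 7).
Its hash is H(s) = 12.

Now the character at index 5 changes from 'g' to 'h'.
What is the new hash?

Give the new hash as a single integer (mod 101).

Answer: 25

Derivation:
val('g') = 7, val('h') = 8
Position k = 5, exponent = n-1-k = 1
B^1 mod M = 13^1 mod 101 = 13
Delta = (8 - 7) * 13 mod 101 = 13
New hash = (12 + 13) mod 101 = 25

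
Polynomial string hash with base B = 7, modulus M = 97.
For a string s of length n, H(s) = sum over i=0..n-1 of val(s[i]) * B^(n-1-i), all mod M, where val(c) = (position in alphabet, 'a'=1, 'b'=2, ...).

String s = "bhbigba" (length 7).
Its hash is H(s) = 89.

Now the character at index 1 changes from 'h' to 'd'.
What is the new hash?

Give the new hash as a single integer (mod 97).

val('h') = 8, val('d') = 4
Position k = 1, exponent = n-1-k = 5
B^5 mod M = 7^5 mod 97 = 26
Delta = (4 - 8) * 26 mod 97 = 90
New hash = (89 + 90) mod 97 = 82

Answer: 82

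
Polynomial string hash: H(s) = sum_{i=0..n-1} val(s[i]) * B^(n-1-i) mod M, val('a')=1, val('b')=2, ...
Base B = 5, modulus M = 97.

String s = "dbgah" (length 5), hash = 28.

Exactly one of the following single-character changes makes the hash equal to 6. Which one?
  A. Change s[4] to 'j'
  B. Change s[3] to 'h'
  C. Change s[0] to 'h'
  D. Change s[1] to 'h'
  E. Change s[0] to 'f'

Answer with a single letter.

Answer: C

Derivation:
Option A: s[4]='h'->'j', delta=(10-8)*5^0 mod 97 = 2, hash=28+2 mod 97 = 30
Option B: s[3]='a'->'h', delta=(8-1)*5^1 mod 97 = 35, hash=28+35 mod 97 = 63
Option C: s[0]='d'->'h', delta=(8-4)*5^4 mod 97 = 75, hash=28+75 mod 97 = 6 <-- target
Option D: s[1]='b'->'h', delta=(8-2)*5^3 mod 97 = 71, hash=28+71 mod 97 = 2
Option E: s[0]='d'->'f', delta=(6-4)*5^4 mod 97 = 86, hash=28+86 mod 97 = 17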